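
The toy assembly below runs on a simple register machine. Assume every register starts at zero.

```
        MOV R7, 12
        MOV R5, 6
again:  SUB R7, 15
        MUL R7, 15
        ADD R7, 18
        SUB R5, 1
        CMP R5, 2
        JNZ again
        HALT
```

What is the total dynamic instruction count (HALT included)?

after MOV R7, 12: R7=12
after MOV R5, 6: R5=6
after SUB R7, 15: R7=12-15=-3
after MUL R7, 15: R7=(-3)*15=-45
after ADD R7, 18: R7=(-45)+18=-27
after SUB R5, 1: R5=6-1=5
CMP R5, 2  (cmp 5,2)
JNZ again: taken
after SUB R7, 15: R7=(-27)-15=-42
after MUL R7, 15: R7=(-42)*15=-630
after ADD R7, 18: R7=(-630)+18=-612
after SUB R5, 1: R5=5-1=4
CMP R5, 2  (cmp 4,2)
JNZ again: taken
after SUB R7, 15: R7=(-612)-15=-627
after MUL R7, 15: R7=(-627)*15=-9405
after ADD R7, 18: R7=(-9405)+18=-9387
after SUB R5, 1: R5=4-1=3
CMP R5, 2  (cmp 3,2)
JNZ again: taken
after SUB R7, 15: R7=(-9387)-15=-9402
after MUL R7, 15: R7=(-9402)*15=-141030
after ADD R7, 18: R7=(-141030)+18=-141012
after SUB R5, 1: R5=3-1=2
CMP R5, 2  (cmp 2,2)
JNZ again: not taken
halt.
Total executed instructions: 27.

27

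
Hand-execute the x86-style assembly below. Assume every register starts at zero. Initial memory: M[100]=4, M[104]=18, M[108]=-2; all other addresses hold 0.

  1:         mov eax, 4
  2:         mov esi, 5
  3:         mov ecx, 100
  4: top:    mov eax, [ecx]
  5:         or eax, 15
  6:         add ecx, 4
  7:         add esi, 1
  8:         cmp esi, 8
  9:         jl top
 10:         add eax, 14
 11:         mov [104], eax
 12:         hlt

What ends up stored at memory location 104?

13

eax=4
esi=5
ecx=100
eax=M[100]=4
eax=4|15=15
ecx=100+4=104
esi=5+1=6
cmp esi, 8  (cmp 6,8)
jl top: taken
eax=M[104]=18
eax=18|15=31
ecx=104+4=108
esi=6+1=7
cmp esi, 8  (cmp 7,8)
jl top: taken
eax=M[108]=-2
eax=(-2)|15=-1
ecx=108+4=112
esi=7+1=8
cmp esi, 8  (cmp 8,8)
jl top: not taken
eax=(-1)+14=13
mov [104], eax → M[104]=13
halt.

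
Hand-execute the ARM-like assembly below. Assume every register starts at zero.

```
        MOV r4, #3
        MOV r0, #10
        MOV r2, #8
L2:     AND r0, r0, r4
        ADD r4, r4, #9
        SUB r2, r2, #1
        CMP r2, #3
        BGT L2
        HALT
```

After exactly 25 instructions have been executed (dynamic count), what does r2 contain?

4

MOV r4, #3 → r4=3
MOV r0, #10 → r0=10
MOV r2, #8 → r2=8
AND r0, r0, r4 → r0=10&3=2
ADD r4, r4, #9 → r4=3+9=12
SUB r2, r2, #1 → r2=8-1=7
CMP r2, #3  (cmp 7,3)
BGT L2: taken
AND r0, r0, r4 → r0=2&12=0
ADD r4, r4, #9 → r4=12+9=21
SUB r2, r2, #1 → r2=7-1=6
CMP r2, #3  (cmp 6,3)
BGT L2: taken
AND r0, r0, r4 → r0=0&21=0
ADD r4, r4, #9 → r4=21+9=30
SUB r2, r2, #1 → r2=6-1=5
CMP r2, #3  (cmp 5,3)
BGT L2: taken
AND r0, r0, r4 → r0=0&30=0
ADD r4, r4, #9 → r4=30+9=39
SUB r2, r2, #1 → r2=5-1=4
CMP r2, #3  (cmp 4,3)
BGT L2: taken
AND r0, r0, r4 → r0=0&39=0
ADD r4, r4, #9 → r4=39+9=48
After step 25: r2 = 4.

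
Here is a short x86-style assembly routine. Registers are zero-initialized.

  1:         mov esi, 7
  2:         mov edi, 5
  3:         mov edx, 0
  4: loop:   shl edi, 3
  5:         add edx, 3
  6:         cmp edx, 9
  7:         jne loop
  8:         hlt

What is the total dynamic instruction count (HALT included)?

16

esi=7
edi=5
edx=0
edi=5<<3=40
edx=0+3=3
cmp edx, 9  (cmp 3,9)
jne loop: taken
edi=40<<3=320
edx=3+3=6
cmp edx, 9  (cmp 6,9)
jne loop: taken
edi=320<<3=2560
edx=6+3=9
cmp edx, 9  (cmp 9,9)
jne loop: not taken
halt.
Total executed instructions: 16.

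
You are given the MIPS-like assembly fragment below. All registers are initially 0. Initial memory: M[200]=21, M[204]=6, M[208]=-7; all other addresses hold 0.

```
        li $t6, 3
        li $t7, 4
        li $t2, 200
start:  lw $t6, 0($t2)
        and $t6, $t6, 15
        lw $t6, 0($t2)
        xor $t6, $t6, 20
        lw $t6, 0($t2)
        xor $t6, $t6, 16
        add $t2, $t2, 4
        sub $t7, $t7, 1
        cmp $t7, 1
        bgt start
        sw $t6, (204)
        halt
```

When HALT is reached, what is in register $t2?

212

$t6=3
$t7=4
$t2=200
$t6=M[200]=21
$t6=21&15=5
$t6=M[200]=21
$t6=21^20=1
$t6=M[200]=21
$t6=21^16=5
$t2=200+4=204
$t7=4-1=3
cmp $t7, 1  (cmp 3,1)
bgt start: taken
$t6=M[204]=6
$t6=6&15=6
$t6=M[204]=6
$t6=6^20=18
$t6=M[204]=6
$t6=6^16=22
$t2=204+4=208
$t7=3-1=2
cmp $t7, 1  (cmp 2,1)
bgt start: taken
$t6=M[208]=-7
$t6=(-7)&15=9
$t6=M[208]=-7
$t6=(-7)^20=-19
$t6=M[208]=-7
$t6=(-7)^16=-23
$t2=208+4=212
$t7=2-1=1
cmp $t7, 1  (cmp 1,1)
bgt start: not taken
sw $t6, (204) → M[204]=-23
halt.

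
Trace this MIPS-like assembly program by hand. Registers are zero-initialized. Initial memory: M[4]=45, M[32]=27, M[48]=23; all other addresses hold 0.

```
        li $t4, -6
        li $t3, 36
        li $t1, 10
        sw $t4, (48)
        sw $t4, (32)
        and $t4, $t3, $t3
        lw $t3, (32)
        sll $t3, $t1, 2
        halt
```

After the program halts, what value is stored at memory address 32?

after li $t4, -6: $t4=-6
after li $t3, 36: $t3=36
after li $t1, 10: $t1=10
sw $t4, (48) → M[48]=-6
sw $t4, (32) → M[32]=-6
after and $t4, $t3, $t3: $t4=36&36=36
after lw $t3, (32): $t3=M[32]=-6
after sll $t3, $t1, 2: $t3=10<<2=40
halt.

-6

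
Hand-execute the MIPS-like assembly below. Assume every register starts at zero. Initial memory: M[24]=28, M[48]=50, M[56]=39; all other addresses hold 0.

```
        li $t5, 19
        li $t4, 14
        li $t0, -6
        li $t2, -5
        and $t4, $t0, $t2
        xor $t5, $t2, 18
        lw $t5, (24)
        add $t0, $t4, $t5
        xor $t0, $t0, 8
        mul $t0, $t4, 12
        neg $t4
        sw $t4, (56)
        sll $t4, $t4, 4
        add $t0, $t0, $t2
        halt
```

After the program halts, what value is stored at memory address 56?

6

$t5=19
$t4=14
$t0=-6
$t2=-5
$t4=(-6)&(-5)=-6
$t5=(-5)^18=-23
$t5=M[24]=28
$t0=(-6)+28=22
$t0=22^8=30
$t0=(-6)*12=-72
$t4=-(-6)=6
sw $t4, (56) → M[56]=6
$t4=6<<4=96
$t0=(-72)+(-5)=-77
halt.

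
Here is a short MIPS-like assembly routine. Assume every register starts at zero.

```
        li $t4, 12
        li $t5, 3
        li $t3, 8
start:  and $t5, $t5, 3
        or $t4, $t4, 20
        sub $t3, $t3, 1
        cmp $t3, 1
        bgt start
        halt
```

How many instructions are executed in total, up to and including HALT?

after li $t4, 12: $t4=12
after li $t5, 3: $t5=3
after li $t3, 8: $t3=8
after and $t5, $t5, 3: $t5=3&3=3
after or $t4, $t4, 20: $t4=12|20=28
after sub $t3, $t3, 1: $t3=8-1=7
cmp $t3, 1  (cmp 7,1)
bgt start: taken
after and $t5, $t5, 3: $t5=3&3=3
after or $t4, $t4, 20: $t4=28|20=28
after sub $t3, $t3, 1: $t3=7-1=6
cmp $t3, 1  (cmp 6,1)
bgt start: taken
after and $t5, $t5, 3: $t5=3&3=3
after or $t4, $t4, 20: $t4=28|20=28
after sub $t3, $t3, 1: $t3=6-1=5
cmp $t3, 1  (cmp 5,1)
bgt start: taken
after and $t5, $t5, 3: $t5=3&3=3
after or $t4, $t4, 20: $t4=28|20=28
after sub $t3, $t3, 1: $t3=5-1=4
cmp $t3, 1  (cmp 4,1)
bgt start: taken
after and $t5, $t5, 3: $t5=3&3=3
after or $t4, $t4, 20: $t4=28|20=28
after sub $t3, $t3, 1: $t3=4-1=3
cmp $t3, 1  (cmp 3,1)
bgt start: taken
after and $t5, $t5, 3: $t5=3&3=3
after or $t4, $t4, 20: $t4=28|20=28
after sub $t3, $t3, 1: $t3=3-1=2
cmp $t3, 1  (cmp 2,1)
bgt start: taken
after and $t5, $t5, 3: $t5=3&3=3
after or $t4, $t4, 20: $t4=28|20=28
after sub $t3, $t3, 1: $t3=2-1=1
cmp $t3, 1  (cmp 1,1)
bgt start: not taken
halt.
Total executed instructions: 39.

39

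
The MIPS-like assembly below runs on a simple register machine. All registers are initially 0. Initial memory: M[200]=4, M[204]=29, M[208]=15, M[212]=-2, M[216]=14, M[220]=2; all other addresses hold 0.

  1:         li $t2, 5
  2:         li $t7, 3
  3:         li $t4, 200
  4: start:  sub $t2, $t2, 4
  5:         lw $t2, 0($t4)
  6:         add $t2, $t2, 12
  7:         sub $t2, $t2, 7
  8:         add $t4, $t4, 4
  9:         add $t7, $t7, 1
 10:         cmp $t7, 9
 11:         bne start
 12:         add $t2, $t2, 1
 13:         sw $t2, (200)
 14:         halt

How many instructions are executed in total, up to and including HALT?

54

li $t2, 5 → $t2=5
li $t7, 3 → $t7=3
li $t4, 200 → $t4=200
sub $t2, $t2, 4 → $t2=5-4=1
lw $t2, 0($t4) → $t2=M[200]=4
add $t2, $t2, 12 → $t2=4+12=16
sub $t2, $t2, 7 → $t2=16-7=9
add $t4, $t4, 4 → $t4=200+4=204
add $t7, $t7, 1 → $t7=3+1=4
cmp $t7, 9  (cmp 4,9)
bne start: taken
sub $t2, $t2, 4 → $t2=9-4=5
lw $t2, 0($t4) → $t2=M[204]=29
add $t2, $t2, 12 → $t2=29+12=41
sub $t2, $t2, 7 → $t2=41-7=34
add $t4, $t4, 4 → $t4=204+4=208
add $t7, $t7, 1 → $t7=4+1=5
cmp $t7, 9  (cmp 5,9)
bne start: taken
sub $t2, $t2, 4 → $t2=34-4=30
lw $t2, 0($t4) → $t2=M[208]=15
add $t2, $t2, 12 → $t2=15+12=27
sub $t2, $t2, 7 → $t2=27-7=20
add $t4, $t4, 4 → $t4=208+4=212
add $t7, $t7, 1 → $t7=5+1=6
cmp $t7, 9  (cmp 6,9)
bne start: taken
sub $t2, $t2, 4 → $t2=20-4=16
lw $t2, 0($t4) → $t2=M[212]=-2
add $t2, $t2, 12 → $t2=(-2)+12=10
sub $t2, $t2, 7 → $t2=10-7=3
add $t4, $t4, 4 → $t4=212+4=216
add $t7, $t7, 1 → $t7=6+1=7
cmp $t7, 9  (cmp 7,9)
bne start: taken
sub $t2, $t2, 4 → $t2=3-4=-1
lw $t2, 0($t4) → $t2=M[216]=14
add $t2, $t2, 12 → $t2=14+12=26
sub $t2, $t2, 7 → $t2=26-7=19
add $t4, $t4, 4 → $t4=216+4=220
add $t7, $t7, 1 → $t7=7+1=8
cmp $t7, 9  (cmp 8,9)
bne start: taken
sub $t2, $t2, 4 → $t2=19-4=15
lw $t2, 0($t4) → $t2=M[220]=2
add $t2, $t2, 12 → $t2=2+12=14
sub $t2, $t2, 7 → $t2=14-7=7
add $t4, $t4, 4 → $t4=220+4=224
add $t7, $t7, 1 → $t7=8+1=9
cmp $t7, 9  (cmp 9,9)
bne start: not taken
add $t2, $t2, 1 → $t2=7+1=8
sw $t2, (200) → M[200]=8
halt.
Total executed instructions: 54.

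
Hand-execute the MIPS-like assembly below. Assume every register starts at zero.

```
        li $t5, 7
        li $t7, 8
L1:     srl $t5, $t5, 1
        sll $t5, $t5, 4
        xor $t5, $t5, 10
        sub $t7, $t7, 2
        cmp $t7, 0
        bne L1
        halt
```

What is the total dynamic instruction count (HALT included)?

$t5=7
$t7=8
$t5=7>>1=3
$t5=3<<4=48
$t5=48^10=58
$t7=8-2=6
cmp $t7, 0  (cmp 6,0)
bne L1: taken
$t5=58>>1=29
$t5=29<<4=464
$t5=464^10=474
$t7=6-2=4
cmp $t7, 0  (cmp 4,0)
bne L1: taken
$t5=474>>1=237
$t5=237<<4=3792
$t5=3792^10=3802
$t7=4-2=2
cmp $t7, 0  (cmp 2,0)
bne L1: taken
$t5=3802>>1=1901
$t5=1901<<4=30416
$t5=30416^10=30426
$t7=2-2=0
cmp $t7, 0  (cmp 0,0)
bne L1: not taken
halt.
Total executed instructions: 27.

27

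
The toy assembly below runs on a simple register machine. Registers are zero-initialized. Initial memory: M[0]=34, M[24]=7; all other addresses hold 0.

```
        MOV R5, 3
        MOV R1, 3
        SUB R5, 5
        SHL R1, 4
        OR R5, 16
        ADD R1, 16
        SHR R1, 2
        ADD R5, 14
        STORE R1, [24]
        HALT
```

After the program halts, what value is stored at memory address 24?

R5=3
R1=3
R5=3-5=-2
R1=3<<4=48
R5=(-2)|16=-2
R1=48+16=64
R1=64>>2=16
R5=(-2)+14=12
STORE R1, [24] → M[24]=16
halt.

16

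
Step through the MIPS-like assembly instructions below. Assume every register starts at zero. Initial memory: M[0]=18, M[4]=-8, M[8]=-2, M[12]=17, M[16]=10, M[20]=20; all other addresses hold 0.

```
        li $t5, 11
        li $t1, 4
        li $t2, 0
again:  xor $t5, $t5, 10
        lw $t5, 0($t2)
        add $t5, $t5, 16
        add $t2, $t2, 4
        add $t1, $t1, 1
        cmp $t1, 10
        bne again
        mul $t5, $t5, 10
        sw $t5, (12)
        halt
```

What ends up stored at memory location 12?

after li $t5, 11: $t5=11
after li $t1, 4: $t1=4
after li $t2, 0: $t2=0
after xor $t5, $t5, 10: $t5=11^10=1
after lw $t5, 0($t2): $t5=M[0]=18
after add $t5, $t5, 16: $t5=18+16=34
after add $t2, $t2, 4: $t2=0+4=4
after add $t1, $t1, 1: $t1=4+1=5
cmp $t1, 10  (cmp 5,10)
bne again: taken
after xor $t5, $t5, 10: $t5=34^10=40
after lw $t5, 0($t2): $t5=M[4]=-8
after add $t5, $t5, 16: $t5=(-8)+16=8
after add $t2, $t2, 4: $t2=4+4=8
after add $t1, $t1, 1: $t1=5+1=6
cmp $t1, 10  (cmp 6,10)
bne again: taken
after xor $t5, $t5, 10: $t5=8^10=2
after lw $t5, 0($t2): $t5=M[8]=-2
after add $t5, $t5, 16: $t5=(-2)+16=14
after add $t2, $t2, 4: $t2=8+4=12
after add $t1, $t1, 1: $t1=6+1=7
cmp $t1, 10  (cmp 7,10)
bne again: taken
after xor $t5, $t5, 10: $t5=14^10=4
after lw $t5, 0($t2): $t5=M[12]=17
after add $t5, $t5, 16: $t5=17+16=33
after add $t2, $t2, 4: $t2=12+4=16
after add $t1, $t1, 1: $t1=7+1=8
cmp $t1, 10  (cmp 8,10)
bne again: taken
after xor $t5, $t5, 10: $t5=33^10=43
after lw $t5, 0($t2): $t5=M[16]=10
after add $t5, $t5, 16: $t5=10+16=26
after add $t2, $t2, 4: $t2=16+4=20
after add $t1, $t1, 1: $t1=8+1=9
cmp $t1, 10  (cmp 9,10)
bne again: taken
after xor $t5, $t5, 10: $t5=26^10=16
after lw $t5, 0($t2): $t5=M[20]=20
after add $t5, $t5, 16: $t5=20+16=36
after add $t2, $t2, 4: $t2=20+4=24
after add $t1, $t1, 1: $t1=9+1=10
cmp $t1, 10  (cmp 10,10)
bne again: not taken
after mul $t5, $t5, 10: $t5=36*10=360
sw $t5, (12) → M[12]=360
halt.

360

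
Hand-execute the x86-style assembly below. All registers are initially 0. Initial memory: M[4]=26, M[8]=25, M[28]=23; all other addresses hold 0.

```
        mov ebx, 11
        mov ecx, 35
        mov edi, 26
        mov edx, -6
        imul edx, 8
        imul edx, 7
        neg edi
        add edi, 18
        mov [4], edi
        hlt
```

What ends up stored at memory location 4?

-8

mov ebx, 11 → ebx=11
mov ecx, 35 → ecx=35
mov edi, 26 → edi=26
mov edx, -6 → edx=-6
imul edx, 8 → edx=(-6)*8=-48
imul edx, 7 → edx=(-48)*7=-336
neg edi → edi=-(26)=-26
add edi, 18 → edi=(-26)+18=-8
mov [4], edi → M[4]=-8
halt.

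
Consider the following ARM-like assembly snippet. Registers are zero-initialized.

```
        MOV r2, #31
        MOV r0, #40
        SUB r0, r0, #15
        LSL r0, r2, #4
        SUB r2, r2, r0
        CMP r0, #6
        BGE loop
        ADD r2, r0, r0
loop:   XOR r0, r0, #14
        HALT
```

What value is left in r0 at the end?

510

MOV r2, #31 → r2=31
MOV r0, #40 → r0=40
SUB r0, r0, #15 → r0=40-15=25
LSL r0, r2, #4 → r0=31<<4=496
SUB r2, r2, r0 → r2=31-496=-465
CMP r0, #6  (cmp 496,6)
BGE loop: taken
XOR r0, r0, #14 → r0=496^14=510
halt.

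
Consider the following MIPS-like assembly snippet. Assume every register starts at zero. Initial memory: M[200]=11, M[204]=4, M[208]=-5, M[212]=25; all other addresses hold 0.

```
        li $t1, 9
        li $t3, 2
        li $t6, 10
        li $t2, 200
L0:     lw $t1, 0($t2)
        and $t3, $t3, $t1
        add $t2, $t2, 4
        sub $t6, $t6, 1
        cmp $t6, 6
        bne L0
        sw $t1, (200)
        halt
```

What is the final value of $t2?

216

$t1=9
$t3=2
$t6=10
$t2=200
$t1=M[200]=11
$t3=2&11=2
$t2=200+4=204
$t6=10-1=9
cmp $t6, 6  (cmp 9,6)
bne L0: taken
$t1=M[204]=4
$t3=2&4=0
$t2=204+4=208
$t6=9-1=8
cmp $t6, 6  (cmp 8,6)
bne L0: taken
$t1=M[208]=-5
$t3=0&(-5)=0
$t2=208+4=212
$t6=8-1=7
cmp $t6, 6  (cmp 7,6)
bne L0: taken
$t1=M[212]=25
$t3=0&25=0
$t2=212+4=216
$t6=7-1=6
cmp $t6, 6  (cmp 6,6)
bne L0: not taken
sw $t1, (200) → M[200]=25
halt.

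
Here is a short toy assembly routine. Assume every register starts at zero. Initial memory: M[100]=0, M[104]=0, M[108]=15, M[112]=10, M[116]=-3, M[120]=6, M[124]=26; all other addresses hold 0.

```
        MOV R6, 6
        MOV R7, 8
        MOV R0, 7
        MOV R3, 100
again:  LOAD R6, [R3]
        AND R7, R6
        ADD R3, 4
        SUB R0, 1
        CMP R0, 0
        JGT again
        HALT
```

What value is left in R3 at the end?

128

R6=6
R7=8
R0=7
R3=100
R6=M[100]=0
R7=8&0=0
R3=100+4=104
R0=7-1=6
CMP R0, 0  (cmp 6,0)
JGT again: taken
R6=M[104]=0
R7=0&0=0
R3=104+4=108
R0=6-1=5
CMP R0, 0  (cmp 5,0)
JGT again: taken
R6=M[108]=15
R7=0&15=0
R3=108+4=112
R0=5-1=4
CMP R0, 0  (cmp 4,0)
JGT again: taken
R6=M[112]=10
R7=0&10=0
R3=112+4=116
R0=4-1=3
CMP R0, 0  (cmp 3,0)
JGT again: taken
R6=M[116]=-3
R7=0&(-3)=0
R3=116+4=120
R0=3-1=2
CMP R0, 0  (cmp 2,0)
JGT again: taken
R6=M[120]=6
R7=0&6=0
R3=120+4=124
R0=2-1=1
CMP R0, 0  (cmp 1,0)
JGT again: taken
R6=M[124]=26
R7=0&26=0
R3=124+4=128
R0=1-1=0
CMP R0, 0  (cmp 0,0)
JGT again: not taken
halt.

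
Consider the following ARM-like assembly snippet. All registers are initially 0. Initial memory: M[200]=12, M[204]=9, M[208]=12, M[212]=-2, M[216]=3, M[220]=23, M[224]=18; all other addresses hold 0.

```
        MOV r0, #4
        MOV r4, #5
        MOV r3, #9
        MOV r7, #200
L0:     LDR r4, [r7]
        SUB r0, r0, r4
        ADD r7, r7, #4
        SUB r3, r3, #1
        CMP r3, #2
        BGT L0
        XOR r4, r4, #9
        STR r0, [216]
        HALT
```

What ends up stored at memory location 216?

after MOV r0, #4: r0=4
after MOV r4, #5: r4=5
after MOV r3, #9: r3=9
after MOV r7, #200: r7=200
after LDR r4, [r7]: r4=M[200]=12
after SUB r0, r0, r4: r0=4-12=-8
after ADD r7, r7, #4: r7=200+4=204
after SUB r3, r3, #1: r3=9-1=8
CMP r3, #2  (cmp 8,2)
BGT L0: taken
after LDR r4, [r7]: r4=M[204]=9
after SUB r0, r0, r4: r0=(-8)-9=-17
after ADD r7, r7, #4: r7=204+4=208
after SUB r3, r3, #1: r3=8-1=7
CMP r3, #2  (cmp 7,2)
BGT L0: taken
after LDR r4, [r7]: r4=M[208]=12
after SUB r0, r0, r4: r0=(-17)-12=-29
after ADD r7, r7, #4: r7=208+4=212
after SUB r3, r3, #1: r3=7-1=6
CMP r3, #2  (cmp 6,2)
BGT L0: taken
after LDR r4, [r7]: r4=M[212]=-2
after SUB r0, r0, r4: r0=(-29)-(-2)=-27
after ADD r7, r7, #4: r7=212+4=216
after SUB r3, r3, #1: r3=6-1=5
CMP r3, #2  (cmp 5,2)
BGT L0: taken
after LDR r4, [r7]: r4=M[216]=3
after SUB r0, r0, r4: r0=(-27)-3=-30
after ADD r7, r7, #4: r7=216+4=220
after SUB r3, r3, #1: r3=5-1=4
CMP r3, #2  (cmp 4,2)
BGT L0: taken
after LDR r4, [r7]: r4=M[220]=23
after SUB r0, r0, r4: r0=(-30)-23=-53
after ADD r7, r7, #4: r7=220+4=224
after SUB r3, r3, #1: r3=4-1=3
CMP r3, #2  (cmp 3,2)
BGT L0: taken
after LDR r4, [r7]: r4=M[224]=18
after SUB r0, r0, r4: r0=(-53)-18=-71
after ADD r7, r7, #4: r7=224+4=228
after SUB r3, r3, #1: r3=3-1=2
CMP r3, #2  (cmp 2,2)
BGT L0: not taken
after XOR r4, r4, #9: r4=18^9=27
STR r0, [216] → M[216]=-71
halt.

-71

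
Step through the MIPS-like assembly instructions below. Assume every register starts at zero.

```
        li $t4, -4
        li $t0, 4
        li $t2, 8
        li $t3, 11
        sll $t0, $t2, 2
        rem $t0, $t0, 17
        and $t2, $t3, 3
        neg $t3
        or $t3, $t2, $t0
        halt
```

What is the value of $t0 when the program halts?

15

$t4=-4
$t0=4
$t2=8
$t3=11
$t0=8<<2=32
$t0=32%17=15
$t2=11&3=3
$t3=-(11)=-11
$t3=3|15=15
halt.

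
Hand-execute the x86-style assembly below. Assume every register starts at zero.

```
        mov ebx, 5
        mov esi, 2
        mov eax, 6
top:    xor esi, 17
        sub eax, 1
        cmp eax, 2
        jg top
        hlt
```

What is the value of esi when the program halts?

2

ebx=5
esi=2
eax=6
esi=2^17=19
eax=6-1=5
cmp eax, 2  (cmp 5,2)
jg top: taken
esi=19^17=2
eax=5-1=4
cmp eax, 2  (cmp 4,2)
jg top: taken
esi=2^17=19
eax=4-1=3
cmp eax, 2  (cmp 3,2)
jg top: taken
esi=19^17=2
eax=3-1=2
cmp eax, 2  (cmp 2,2)
jg top: not taken
halt.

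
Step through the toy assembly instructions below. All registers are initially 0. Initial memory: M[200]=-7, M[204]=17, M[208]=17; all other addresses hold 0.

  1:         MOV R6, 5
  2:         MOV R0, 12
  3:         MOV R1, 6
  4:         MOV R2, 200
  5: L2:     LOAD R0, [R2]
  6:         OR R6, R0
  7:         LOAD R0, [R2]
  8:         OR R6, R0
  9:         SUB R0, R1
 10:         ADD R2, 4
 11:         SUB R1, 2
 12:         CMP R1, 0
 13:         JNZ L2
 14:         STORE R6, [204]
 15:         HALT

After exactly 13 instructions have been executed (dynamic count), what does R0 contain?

after MOV R6, 5: R6=5
after MOV R0, 12: R0=12
after MOV R1, 6: R1=6
after MOV R2, 200: R2=200
after LOAD R0, [R2]: R0=M[200]=-7
after OR R6, R0: R6=5|(-7)=-3
after LOAD R0, [R2]: R0=M[200]=-7
after OR R6, R0: R6=(-3)|(-7)=-3
after SUB R0, R1: R0=(-7)-6=-13
after ADD R2, 4: R2=200+4=204
after SUB R1, 2: R1=6-2=4
CMP R1, 0  (cmp 4,0)
JNZ L2: taken
After step 13: R0 = -13.

-13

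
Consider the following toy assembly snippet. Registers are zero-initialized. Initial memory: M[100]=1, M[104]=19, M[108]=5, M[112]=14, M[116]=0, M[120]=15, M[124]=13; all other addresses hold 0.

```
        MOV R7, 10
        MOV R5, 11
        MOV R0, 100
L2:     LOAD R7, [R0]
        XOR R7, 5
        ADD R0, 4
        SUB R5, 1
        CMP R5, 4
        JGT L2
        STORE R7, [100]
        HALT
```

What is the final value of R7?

8

MOV R7, 10 → R7=10
MOV R5, 11 → R5=11
MOV R0, 100 → R0=100
LOAD R7, [R0] → R7=M[100]=1
XOR R7, 5 → R7=1^5=4
ADD R0, 4 → R0=100+4=104
SUB R5, 1 → R5=11-1=10
CMP R5, 4  (cmp 10,4)
JGT L2: taken
LOAD R7, [R0] → R7=M[104]=19
XOR R7, 5 → R7=19^5=22
ADD R0, 4 → R0=104+4=108
SUB R5, 1 → R5=10-1=9
CMP R5, 4  (cmp 9,4)
JGT L2: taken
LOAD R7, [R0] → R7=M[108]=5
XOR R7, 5 → R7=5^5=0
ADD R0, 4 → R0=108+4=112
SUB R5, 1 → R5=9-1=8
CMP R5, 4  (cmp 8,4)
JGT L2: taken
LOAD R7, [R0] → R7=M[112]=14
XOR R7, 5 → R7=14^5=11
ADD R0, 4 → R0=112+4=116
SUB R5, 1 → R5=8-1=7
CMP R5, 4  (cmp 7,4)
JGT L2: taken
LOAD R7, [R0] → R7=M[116]=0
XOR R7, 5 → R7=0^5=5
ADD R0, 4 → R0=116+4=120
SUB R5, 1 → R5=7-1=6
CMP R5, 4  (cmp 6,4)
JGT L2: taken
LOAD R7, [R0] → R7=M[120]=15
XOR R7, 5 → R7=15^5=10
ADD R0, 4 → R0=120+4=124
SUB R5, 1 → R5=6-1=5
CMP R5, 4  (cmp 5,4)
JGT L2: taken
LOAD R7, [R0] → R7=M[124]=13
XOR R7, 5 → R7=13^5=8
ADD R0, 4 → R0=124+4=128
SUB R5, 1 → R5=5-1=4
CMP R5, 4  (cmp 4,4)
JGT L2: not taken
STORE R7, [100] → M[100]=8
halt.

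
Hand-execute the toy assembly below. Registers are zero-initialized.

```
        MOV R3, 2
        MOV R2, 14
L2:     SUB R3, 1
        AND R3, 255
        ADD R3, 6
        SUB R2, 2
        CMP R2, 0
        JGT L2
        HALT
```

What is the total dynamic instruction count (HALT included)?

45

after MOV R3, 2: R3=2
after MOV R2, 14: R2=14
after SUB R3, 1: R3=2-1=1
after AND R3, 255: R3=1&255=1
after ADD R3, 6: R3=1+6=7
after SUB R2, 2: R2=14-2=12
CMP R2, 0  (cmp 12,0)
JGT L2: taken
after SUB R3, 1: R3=7-1=6
after AND R3, 255: R3=6&255=6
after ADD R3, 6: R3=6+6=12
after SUB R2, 2: R2=12-2=10
CMP R2, 0  (cmp 10,0)
JGT L2: taken
after SUB R3, 1: R3=12-1=11
after AND R3, 255: R3=11&255=11
after ADD R3, 6: R3=11+6=17
after SUB R2, 2: R2=10-2=8
CMP R2, 0  (cmp 8,0)
JGT L2: taken
after SUB R3, 1: R3=17-1=16
after AND R3, 255: R3=16&255=16
after ADD R3, 6: R3=16+6=22
after SUB R2, 2: R2=8-2=6
CMP R2, 0  (cmp 6,0)
JGT L2: taken
after SUB R3, 1: R3=22-1=21
after AND R3, 255: R3=21&255=21
after ADD R3, 6: R3=21+6=27
after SUB R2, 2: R2=6-2=4
CMP R2, 0  (cmp 4,0)
JGT L2: taken
after SUB R3, 1: R3=27-1=26
after AND R3, 255: R3=26&255=26
after ADD R3, 6: R3=26+6=32
after SUB R2, 2: R2=4-2=2
CMP R2, 0  (cmp 2,0)
JGT L2: taken
after SUB R3, 1: R3=32-1=31
after AND R3, 255: R3=31&255=31
after ADD R3, 6: R3=31+6=37
after SUB R2, 2: R2=2-2=0
CMP R2, 0  (cmp 0,0)
JGT L2: not taken
halt.
Total executed instructions: 45.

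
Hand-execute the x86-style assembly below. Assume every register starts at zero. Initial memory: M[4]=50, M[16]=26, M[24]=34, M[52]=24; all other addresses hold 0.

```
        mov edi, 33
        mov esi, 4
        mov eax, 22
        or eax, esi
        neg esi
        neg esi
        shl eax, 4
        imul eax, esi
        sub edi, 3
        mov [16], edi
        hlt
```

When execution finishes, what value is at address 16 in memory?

30

mov edi, 33 → edi=33
mov esi, 4 → esi=4
mov eax, 22 → eax=22
or eax, esi → eax=22|4=22
neg esi → esi=-(4)=-4
neg esi → esi=-(-4)=4
shl eax, 4 → eax=22<<4=352
imul eax, esi → eax=352*4=1408
sub edi, 3 → edi=33-3=30
mov [16], edi → M[16]=30
halt.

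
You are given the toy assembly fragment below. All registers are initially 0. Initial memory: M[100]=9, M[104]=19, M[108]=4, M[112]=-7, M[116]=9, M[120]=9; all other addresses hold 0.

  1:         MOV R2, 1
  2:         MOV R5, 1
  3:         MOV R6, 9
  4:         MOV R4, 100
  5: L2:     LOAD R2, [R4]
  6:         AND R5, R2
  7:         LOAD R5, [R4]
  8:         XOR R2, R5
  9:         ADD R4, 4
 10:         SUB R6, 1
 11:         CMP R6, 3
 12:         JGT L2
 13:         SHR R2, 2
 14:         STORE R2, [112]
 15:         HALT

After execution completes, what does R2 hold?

R2=1
R5=1
R6=9
R4=100
R2=M[100]=9
R5=1&9=1
R5=M[100]=9
R2=9^9=0
R4=100+4=104
R6=9-1=8
CMP R6, 3  (cmp 8,3)
JGT L2: taken
R2=M[104]=19
R5=9&19=1
R5=M[104]=19
R2=19^19=0
R4=104+4=108
R6=8-1=7
CMP R6, 3  (cmp 7,3)
JGT L2: taken
R2=M[108]=4
R5=19&4=0
R5=M[108]=4
R2=4^4=0
R4=108+4=112
R6=7-1=6
CMP R6, 3  (cmp 6,3)
JGT L2: taken
R2=M[112]=-7
R5=4&(-7)=0
R5=M[112]=-7
R2=(-7)^(-7)=0
R4=112+4=116
R6=6-1=5
CMP R6, 3  (cmp 5,3)
JGT L2: taken
R2=M[116]=9
R5=(-7)&9=9
R5=M[116]=9
R2=9^9=0
R4=116+4=120
R6=5-1=4
CMP R6, 3  (cmp 4,3)
JGT L2: taken
R2=M[120]=9
R5=9&9=9
R5=M[120]=9
R2=9^9=0
R4=120+4=124
R6=4-1=3
CMP R6, 3  (cmp 3,3)
JGT L2: not taken
R2=0>>2=0
STORE R2, [112] → M[112]=0
halt.

0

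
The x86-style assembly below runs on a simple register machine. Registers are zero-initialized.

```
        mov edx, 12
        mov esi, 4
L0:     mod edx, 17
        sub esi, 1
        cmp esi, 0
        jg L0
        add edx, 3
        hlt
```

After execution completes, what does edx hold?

15

edx=12
esi=4
edx=12%17=12
esi=4-1=3
cmp esi, 0  (cmp 3,0)
jg L0: taken
edx=12%17=12
esi=3-1=2
cmp esi, 0  (cmp 2,0)
jg L0: taken
edx=12%17=12
esi=2-1=1
cmp esi, 0  (cmp 1,0)
jg L0: taken
edx=12%17=12
esi=1-1=0
cmp esi, 0  (cmp 0,0)
jg L0: not taken
edx=12+3=15
halt.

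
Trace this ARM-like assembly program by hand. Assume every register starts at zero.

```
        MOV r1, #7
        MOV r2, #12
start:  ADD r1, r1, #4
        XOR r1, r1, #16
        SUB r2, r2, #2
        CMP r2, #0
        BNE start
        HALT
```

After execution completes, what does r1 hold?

31

r1=7
r2=12
r1=7+4=11
r1=11^16=27
r2=12-2=10
CMP r2, #0  (cmp 10,0)
BNE start: taken
r1=27+4=31
r1=31^16=15
r2=10-2=8
CMP r2, #0  (cmp 8,0)
BNE start: taken
r1=15+4=19
r1=19^16=3
r2=8-2=6
CMP r2, #0  (cmp 6,0)
BNE start: taken
r1=3+4=7
r1=7^16=23
r2=6-2=4
CMP r2, #0  (cmp 4,0)
BNE start: taken
r1=23+4=27
r1=27^16=11
r2=4-2=2
CMP r2, #0  (cmp 2,0)
BNE start: taken
r1=11+4=15
r1=15^16=31
r2=2-2=0
CMP r2, #0  (cmp 0,0)
BNE start: not taken
halt.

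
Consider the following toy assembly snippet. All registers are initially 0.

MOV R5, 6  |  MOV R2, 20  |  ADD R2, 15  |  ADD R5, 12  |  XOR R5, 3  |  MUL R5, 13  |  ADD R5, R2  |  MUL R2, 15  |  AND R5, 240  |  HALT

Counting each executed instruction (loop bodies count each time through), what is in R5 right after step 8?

after MOV R5, 6: R5=6
after MOV R2, 20: R2=20
after ADD R2, 15: R2=20+15=35
after ADD R5, 12: R5=6+12=18
after XOR R5, 3: R5=18^3=17
after MUL R5, 13: R5=17*13=221
after ADD R5, R2: R5=221+35=256
after MUL R2, 15: R2=35*15=525
After step 8: R5 = 256.

256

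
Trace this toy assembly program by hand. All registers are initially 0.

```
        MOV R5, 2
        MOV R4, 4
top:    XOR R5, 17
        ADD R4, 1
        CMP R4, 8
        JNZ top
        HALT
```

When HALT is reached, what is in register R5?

2

MOV R5, 2 → R5=2
MOV R4, 4 → R4=4
XOR R5, 17 → R5=2^17=19
ADD R4, 1 → R4=4+1=5
CMP R4, 8  (cmp 5,8)
JNZ top: taken
XOR R5, 17 → R5=19^17=2
ADD R4, 1 → R4=5+1=6
CMP R4, 8  (cmp 6,8)
JNZ top: taken
XOR R5, 17 → R5=2^17=19
ADD R4, 1 → R4=6+1=7
CMP R4, 8  (cmp 7,8)
JNZ top: taken
XOR R5, 17 → R5=19^17=2
ADD R4, 1 → R4=7+1=8
CMP R4, 8  (cmp 8,8)
JNZ top: not taken
halt.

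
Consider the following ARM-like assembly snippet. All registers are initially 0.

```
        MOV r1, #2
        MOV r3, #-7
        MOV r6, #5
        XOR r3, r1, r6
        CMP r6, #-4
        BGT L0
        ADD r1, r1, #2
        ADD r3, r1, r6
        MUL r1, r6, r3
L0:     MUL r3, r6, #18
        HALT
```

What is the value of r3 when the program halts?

r1=2
r3=-7
r6=5
r3=2^5=7
CMP r6, #-4  (cmp 5,-4)
BGT L0: taken
r3=5*18=90
halt.

90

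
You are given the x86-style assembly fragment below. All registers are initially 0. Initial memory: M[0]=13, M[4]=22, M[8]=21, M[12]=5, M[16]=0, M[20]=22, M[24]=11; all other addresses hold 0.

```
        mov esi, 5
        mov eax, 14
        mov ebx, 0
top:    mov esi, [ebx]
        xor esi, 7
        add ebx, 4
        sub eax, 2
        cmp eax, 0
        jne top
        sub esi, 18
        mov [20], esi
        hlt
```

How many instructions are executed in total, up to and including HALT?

mov esi, 5 → esi=5
mov eax, 14 → eax=14
mov ebx, 0 → ebx=0
mov esi, [ebx] → esi=M[0]=13
xor esi, 7 → esi=13^7=10
add ebx, 4 → ebx=0+4=4
sub eax, 2 → eax=14-2=12
cmp eax, 0  (cmp 12,0)
jne top: taken
mov esi, [ebx] → esi=M[4]=22
xor esi, 7 → esi=22^7=17
add ebx, 4 → ebx=4+4=8
sub eax, 2 → eax=12-2=10
cmp eax, 0  (cmp 10,0)
jne top: taken
mov esi, [ebx] → esi=M[8]=21
xor esi, 7 → esi=21^7=18
add ebx, 4 → ebx=8+4=12
sub eax, 2 → eax=10-2=8
cmp eax, 0  (cmp 8,0)
jne top: taken
mov esi, [ebx] → esi=M[12]=5
xor esi, 7 → esi=5^7=2
add ebx, 4 → ebx=12+4=16
sub eax, 2 → eax=8-2=6
cmp eax, 0  (cmp 6,0)
jne top: taken
mov esi, [ebx] → esi=M[16]=0
xor esi, 7 → esi=0^7=7
add ebx, 4 → ebx=16+4=20
sub eax, 2 → eax=6-2=4
cmp eax, 0  (cmp 4,0)
jne top: taken
mov esi, [ebx] → esi=M[20]=22
xor esi, 7 → esi=22^7=17
add ebx, 4 → ebx=20+4=24
sub eax, 2 → eax=4-2=2
cmp eax, 0  (cmp 2,0)
jne top: taken
mov esi, [ebx] → esi=M[24]=11
xor esi, 7 → esi=11^7=12
add ebx, 4 → ebx=24+4=28
sub eax, 2 → eax=2-2=0
cmp eax, 0  (cmp 0,0)
jne top: not taken
sub esi, 18 → esi=12-18=-6
mov [20], esi → M[20]=-6
halt.
Total executed instructions: 48.

48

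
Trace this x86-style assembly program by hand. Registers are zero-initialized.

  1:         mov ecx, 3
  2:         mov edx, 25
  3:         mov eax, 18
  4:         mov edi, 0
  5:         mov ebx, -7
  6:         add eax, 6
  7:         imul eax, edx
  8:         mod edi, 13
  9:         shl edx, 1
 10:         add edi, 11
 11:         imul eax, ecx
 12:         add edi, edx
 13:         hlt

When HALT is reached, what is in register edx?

after mov ecx, 3: ecx=3
after mov edx, 25: edx=25
after mov eax, 18: eax=18
after mov edi, 0: edi=0
after mov ebx, -7: ebx=-7
after add eax, 6: eax=18+6=24
after imul eax, edx: eax=24*25=600
after mod edi, 13: edi=0%13=0
after shl edx, 1: edx=25<<1=50
after add edi, 11: edi=0+11=11
after imul eax, ecx: eax=600*3=1800
after add edi, edx: edi=11+50=61
halt.

50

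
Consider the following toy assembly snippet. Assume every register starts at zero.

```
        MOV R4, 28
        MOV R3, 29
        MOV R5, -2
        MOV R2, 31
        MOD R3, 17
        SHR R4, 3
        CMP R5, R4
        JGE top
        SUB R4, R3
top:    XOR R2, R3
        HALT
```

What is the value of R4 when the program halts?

after MOV R4, 28: R4=28
after MOV R3, 29: R3=29
after MOV R5, -2: R5=-2
after MOV R2, 31: R2=31
after MOD R3, 17: R3=29%17=12
after SHR R4, 3: R4=28>>3=3
CMP R5, R4  (cmp -2,3)
JGE top: not taken
after SUB R4, R3: R4=3-12=-9
after XOR R2, R3: R2=31^12=19
halt.

-9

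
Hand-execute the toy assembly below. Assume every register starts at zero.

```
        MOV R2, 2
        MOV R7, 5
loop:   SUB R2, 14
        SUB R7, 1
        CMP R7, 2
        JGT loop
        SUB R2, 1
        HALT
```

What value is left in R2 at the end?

after MOV R2, 2: R2=2
after MOV R7, 5: R7=5
after SUB R2, 14: R2=2-14=-12
after SUB R7, 1: R7=5-1=4
CMP R7, 2  (cmp 4,2)
JGT loop: taken
after SUB R2, 14: R2=(-12)-14=-26
after SUB R7, 1: R7=4-1=3
CMP R7, 2  (cmp 3,2)
JGT loop: taken
after SUB R2, 14: R2=(-26)-14=-40
after SUB R7, 1: R7=3-1=2
CMP R7, 2  (cmp 2,2)
JGT loop: not taken
after SUB R2, 1: R2=(-40)-1=-41
halt.

-41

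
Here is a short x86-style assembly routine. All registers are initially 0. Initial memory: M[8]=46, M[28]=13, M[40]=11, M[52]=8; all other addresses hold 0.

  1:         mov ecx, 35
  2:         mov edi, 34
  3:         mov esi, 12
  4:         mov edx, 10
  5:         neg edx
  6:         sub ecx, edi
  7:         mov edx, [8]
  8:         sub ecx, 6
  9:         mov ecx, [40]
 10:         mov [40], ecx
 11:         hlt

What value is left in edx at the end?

after mov ecx, 35: ecx=35
after mov edi, 34: edi=34
after mov esi, 12: esi=12
after mov edx, 10: edx=10
after neg edx: edx=-(10)=-10
after sub ecx, edi: ecx=35-34=1
after mov edx, [8]: edx=M[8]=46
after sub ecx, 6: ecx=1-6=-5
after mov ecx, [40]: ecx=M[40]=11
mov [40], ecx → M[40]=11
halt.

46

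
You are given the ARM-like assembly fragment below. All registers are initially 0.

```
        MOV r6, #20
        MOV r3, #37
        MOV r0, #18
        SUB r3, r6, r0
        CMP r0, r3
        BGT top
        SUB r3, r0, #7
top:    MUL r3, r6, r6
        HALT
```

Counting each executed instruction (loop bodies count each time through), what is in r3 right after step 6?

MOV r6, #20 → r6=20
MOV r3, #37 → r3=37
MOV r0, #18 → r0=18
SUB r3, r6, r0 → r3=20-18=2
CMP r0, r3  (cmp 18,2)
BGT top: taken
After step 6: r3 = 2.

2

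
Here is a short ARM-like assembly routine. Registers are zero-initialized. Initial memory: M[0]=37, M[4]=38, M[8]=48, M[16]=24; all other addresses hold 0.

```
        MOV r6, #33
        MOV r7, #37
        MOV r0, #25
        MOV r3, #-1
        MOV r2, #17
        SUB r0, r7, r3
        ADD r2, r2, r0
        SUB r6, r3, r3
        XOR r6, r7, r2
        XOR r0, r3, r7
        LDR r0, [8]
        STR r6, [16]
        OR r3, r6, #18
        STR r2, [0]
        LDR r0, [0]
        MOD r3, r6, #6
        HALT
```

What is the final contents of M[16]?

18

after MOV r6, #33: r6=33
after MOV r7, #37: r7=37
after MOV r0, #25: r0=25
after MOV r3, #-1: r3=-1
after MOV r2, #17: r2=17
after SUB r0, r7, r3: r0=37-(-1)=38
after ADD r2, r2, r0: r2=17+38=55
after SUB r6, r3, r3: r6=(-1)-(-1)=0
after XOR r6, r7, r2: r6=37^55=18
after XOR r0, r3, r7: r0=(-1)^37=-38
after LDR r0, [8]: r0=M[8]=48
STR r6, [16] → M[16]=18
after OR r3, r6, #18: r3=18|18=18
STR r2, [0] → M[0]=55
after LDR r0, [0]: r0=M[0]=55
after MOD r3, r6, #6: r3=18%6=0
halt.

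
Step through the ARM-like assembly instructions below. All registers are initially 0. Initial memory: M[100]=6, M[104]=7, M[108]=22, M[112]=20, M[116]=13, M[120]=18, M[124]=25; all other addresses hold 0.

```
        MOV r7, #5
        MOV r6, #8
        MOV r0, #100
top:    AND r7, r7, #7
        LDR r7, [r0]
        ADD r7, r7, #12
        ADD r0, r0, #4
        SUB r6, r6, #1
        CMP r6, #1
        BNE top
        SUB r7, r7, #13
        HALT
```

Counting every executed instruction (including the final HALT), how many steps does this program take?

54

MOV r7, #5 → r7=5
MOV r6, #8 → r6=8
MOV r0, #100 → r0=100
AND r7, r7, #7 → r7=5&7=5
LDR r7, [r0] → r7=M[100]=6
ADD r7, r7, #12 → r7=6+12=18
ADD r0, r0, #4 → r0=100+4=104
SUB r6, r6, #1 → r6=8-1=7
CMP r6, #1  (cmp 7,1)
BNE top: taken
AND r7, r7, #7 → r7=18&7=2
LDR r7, [r0] → r7=M[104]=7
ADD r7, r7, #12 → r7=7+12=19
ADD r0, r0, #4 → r0=104+4=108
SUB r6, r6, #1 → r6=7-1=6
CMP r6, #1  (cmp 6,1)
BNE top: taken
AND r7, r7, #7 → r7=19&7=3
LDR r7, [r0] → r7=M[108]=22
ADD r7, r7, #12 → r7=22+12=34
ADD r0, r0, #4 → r0=108+4=112
SUB r6, r6, #1 → r6=6-1=5
CMP r6, #1  (cmp 5,1)
BNE top: taken
AND r7, r7, #7 → r7=34&7=2
LDR r7, [r0] → r7=M[112]=20
ADD r7, r7, #12 → r7=20+12=32
ADD r0, r0, #4 → r0=112+4=116
SUB r6, r6, #1 → r6=5-1=4
CMP r6, #1  (cmp 4,1)
BNE top: taken
AND r7, r7, #7 → r7=32&7=0
LDR r7, [r0] → r7=M[116]=13
ADD r7, r7, #12 → r7=13+12=25
ADD r0, r0, #4 → r0=116+4=120
SUB r6, r6, #1 → r6=4-1=3
CMP r6, #1  (cmp 3,1)
BNE top: taken
AND r7, r7, #7 → r7=25&7=1
LDR r7, [r0] → r7=M[120]=18
ADD r7, r7, #12 → r7=18+12=30
ADD r0, r0, #4 → r0=120+4=124
SUB r6, r6, #1 → r6=3-1=2
CMP r6, #1  (cmp 2,1)
BNE top: taken
AND r7, r7, #7 → r7=30&7=6
LDR r7, [r0] → r7=M[124]=25
ADD r7, r7, #12 → r7=25+12=37
ADD r0, r0, #4 → r0=124+4=128
SUB r6, r6, #1 → r6=2-1=1
CMP r6, #1  (cmp 1,1)
BNE top: not taken
SUB r7, r7, #13 → r7=37-13=24
halt.
Total executed instructions: 54.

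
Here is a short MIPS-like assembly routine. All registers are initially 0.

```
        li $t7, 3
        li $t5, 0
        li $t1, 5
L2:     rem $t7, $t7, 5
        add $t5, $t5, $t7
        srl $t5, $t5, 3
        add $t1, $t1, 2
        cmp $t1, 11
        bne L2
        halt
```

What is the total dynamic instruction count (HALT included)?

22

li $t7, 3 → $t7=3
li $t5, 0 → $t5=0
li $t1, 5 → $t1=5
rem $t7, $t7, 5 → $t7=3%5=3
add $t5, $t5, $t7 → $t5=0+3=3
srl $t5, $t5, 3 → $t5=3>>3=0
add $t1, $t1, 2 → $t1=5+2=7
cmp $t1, 11  (cmp 7,11)
bne L2: taken
rem $t7, $t7, 5 → $t7=3%5=3
add $t5, $t5, $t7 → $t5=0+3=3
srl $t5, $t5, 3 → $t5=3>>3=0
add $t1, $t1, 2 → $t1=7+2=9
cmp $t1, 11  (cmp 9,11)
bne L2: taken
rem $t7, $t7, 5 → $t7=3%5=3
add $t5, $t5, $t7 → $t5=0+3=3
srl $t5, $t5, 3 → $t5=3>>3=0
add $t1, $t1, 2 → $t1=9+2=11
cmp $t1, 11  (cmp 11,11)
bne L2: not taken
halt.
Total executed instructions: 22.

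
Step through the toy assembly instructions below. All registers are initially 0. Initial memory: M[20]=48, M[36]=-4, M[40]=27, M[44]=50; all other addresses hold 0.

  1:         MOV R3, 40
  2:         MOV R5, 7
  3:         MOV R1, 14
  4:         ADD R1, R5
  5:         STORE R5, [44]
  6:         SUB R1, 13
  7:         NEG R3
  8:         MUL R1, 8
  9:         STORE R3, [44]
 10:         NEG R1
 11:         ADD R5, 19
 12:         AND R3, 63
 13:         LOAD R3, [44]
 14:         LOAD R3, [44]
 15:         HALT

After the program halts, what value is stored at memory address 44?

MOV R3, 40 → R3=40
MOV R5, 7 → R5=7
MOV R1, 14 → R1=14
ADD R1, R5 → R1=14+7=21
STORE R5, [44] → M[44]=7
SUB R1, 13 → R1=21-13=8
NEG R3 → R3=-(40)=-40
MUL R1, 8 → R1=8*8=64
STORE R3, [44] → M[44]=-40
NEG R1 → R1=-(64)=-64
ADD R5, 19 → R5=7+19=26
AND R3, 63 → R3=(-40)&63=24
LOAD R3, [44] → R3=M[44]=-40
LOAD R3, [44] → R3=M[44]=-40
halt.

-40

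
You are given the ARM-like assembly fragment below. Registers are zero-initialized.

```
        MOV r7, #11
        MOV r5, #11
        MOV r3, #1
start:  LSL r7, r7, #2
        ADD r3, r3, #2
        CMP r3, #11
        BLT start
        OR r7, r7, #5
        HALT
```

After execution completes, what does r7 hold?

11269

MOV r7, #11 → r7=11
MOV r5, #11 → r5=11
MOV r3, #1 → r3=1
LSL r7, r7, #2 → r7=11<<2=44
ADD r3, r3, #2 → r3=1+2=3
CMP r3, #11  (cmp 3,11)
BLT start: taken
LSL r7, r7, #2 → r7=44<<2=176
ADD r3, r3, #2 → r3=3+2=5
CMP r3, #11  (cmp 5,11)
BLT start: taken
LSL r7, r7, #2 → r7=176<<2=704
ADD r3, r3, #2 → r3=5+2=7
CMP r3, #11  (cmp 7,11)
BLT start: taken
LSL r7, r7, #2 → r7=704<<2=2816
ADD r3, r3, #2 → r3=7+2=9
CMP r3, #11  (cmp 9,11)
BLT start: taken
LSL r7, r7, #2 → r7=2816<<2=11264
ADD r3, r3, #2 → r3=9+2=11
CMP r3, #11  (cmp 11,11)
BLT start: not taken
OR r7, r7, #5 → r7=11264|5=11269
halt.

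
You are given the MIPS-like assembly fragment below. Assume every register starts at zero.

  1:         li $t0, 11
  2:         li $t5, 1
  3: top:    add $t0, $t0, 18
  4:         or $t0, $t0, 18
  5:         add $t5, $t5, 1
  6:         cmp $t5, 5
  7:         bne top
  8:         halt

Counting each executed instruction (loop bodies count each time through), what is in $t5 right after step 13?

$t0=11
$t5=1
$t0=11+18=29
$t0=29|18=31
$t5=1+1=2
cmp $t5, 5  (cmp 2,5)
bne top: taken
$t0=31+18=49
$t0=49|18=51
$t5=2+1=3
cmp $t5, 5  (cmp 3,5)
bne top: taken
$t0=51+18=69
After step 13: $t5 = 3.

3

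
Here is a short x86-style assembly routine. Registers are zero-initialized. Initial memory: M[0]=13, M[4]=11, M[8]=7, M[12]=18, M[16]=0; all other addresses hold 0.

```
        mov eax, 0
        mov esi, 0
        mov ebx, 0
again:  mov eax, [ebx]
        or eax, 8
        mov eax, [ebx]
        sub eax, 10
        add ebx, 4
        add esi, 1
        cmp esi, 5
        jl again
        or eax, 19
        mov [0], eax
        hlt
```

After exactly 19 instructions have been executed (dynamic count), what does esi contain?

eax=0
esi=0
ebx=0
eax=M[0]=13
eax=13|8=13
eax=M[0]=13
eax=13-10=3
ebx=0+4=4
esi=0+1=1
cmp esi, 5  (cmp 1,5)
jl again: taken
eax=M[4]=11
eax=11|8=11
eax=M[4]=11
eax=11-10=1
ebx=4+4=8
esi=1+1=2
cmp esi, 5  (cmp 2,5)
jl again: taken
After step 19: esi = 2.

2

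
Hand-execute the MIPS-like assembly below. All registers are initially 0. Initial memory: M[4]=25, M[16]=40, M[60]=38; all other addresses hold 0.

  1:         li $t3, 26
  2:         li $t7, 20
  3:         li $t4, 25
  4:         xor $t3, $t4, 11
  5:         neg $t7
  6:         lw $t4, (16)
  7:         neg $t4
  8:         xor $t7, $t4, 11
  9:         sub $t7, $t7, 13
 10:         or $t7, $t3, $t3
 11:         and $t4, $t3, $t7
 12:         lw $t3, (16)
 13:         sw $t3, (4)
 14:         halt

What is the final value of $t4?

$t3=26
$t7=20
$t4=25
$t3=25^11=18
$t7=-(20)=-20
$t4=M[16]=40
$t4=-(40)=-40
$t7=(-40)^11=-45
$t7=(-45)-13=-58
$t7=18|18=18
$t4=18&18=18
$t3=M[16]=40
sw $t3, (4) → M[4]=40
halt.

18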